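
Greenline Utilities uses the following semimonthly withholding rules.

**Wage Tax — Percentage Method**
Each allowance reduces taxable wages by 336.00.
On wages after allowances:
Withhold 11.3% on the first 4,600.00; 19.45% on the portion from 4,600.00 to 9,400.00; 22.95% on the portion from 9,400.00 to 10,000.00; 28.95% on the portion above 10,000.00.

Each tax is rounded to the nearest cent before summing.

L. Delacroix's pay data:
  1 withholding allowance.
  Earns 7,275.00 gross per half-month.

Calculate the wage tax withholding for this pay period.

974.74

Wage Tax: taxable = 7,275.00 − 1×336.00 = 6,939.00
  519.80 + 19.45% × (6,939.00 − 4,600.00) = 519.80 + 19.45% × 2,339.00 = 974.74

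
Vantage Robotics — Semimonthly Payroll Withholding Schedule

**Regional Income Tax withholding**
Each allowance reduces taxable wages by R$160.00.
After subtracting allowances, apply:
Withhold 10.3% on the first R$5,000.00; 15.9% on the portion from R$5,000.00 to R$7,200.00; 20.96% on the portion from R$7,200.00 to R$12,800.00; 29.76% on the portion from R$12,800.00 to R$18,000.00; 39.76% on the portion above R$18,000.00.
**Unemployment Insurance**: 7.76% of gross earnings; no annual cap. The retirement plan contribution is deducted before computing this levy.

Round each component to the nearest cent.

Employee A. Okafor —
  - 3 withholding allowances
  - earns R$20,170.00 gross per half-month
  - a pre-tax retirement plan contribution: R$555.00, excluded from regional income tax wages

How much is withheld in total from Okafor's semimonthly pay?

Regional Income Tax: taxable = R$20,170.00 − R$555.00 − 3×R$160.00 = R$19,135.00
  R$3,586.08 + 39.76% × (R$19,135.00 − R$18,000.00) = R$3,586.08 + 39.76% × R$1,135.00 = R$4,037.36
Unemployment Insurance: 7.76% × R$19,615.00 = R$1,522.12
Total: R$4,037.36 + R$1,522.12 = R$5,559.48

R$5,559.48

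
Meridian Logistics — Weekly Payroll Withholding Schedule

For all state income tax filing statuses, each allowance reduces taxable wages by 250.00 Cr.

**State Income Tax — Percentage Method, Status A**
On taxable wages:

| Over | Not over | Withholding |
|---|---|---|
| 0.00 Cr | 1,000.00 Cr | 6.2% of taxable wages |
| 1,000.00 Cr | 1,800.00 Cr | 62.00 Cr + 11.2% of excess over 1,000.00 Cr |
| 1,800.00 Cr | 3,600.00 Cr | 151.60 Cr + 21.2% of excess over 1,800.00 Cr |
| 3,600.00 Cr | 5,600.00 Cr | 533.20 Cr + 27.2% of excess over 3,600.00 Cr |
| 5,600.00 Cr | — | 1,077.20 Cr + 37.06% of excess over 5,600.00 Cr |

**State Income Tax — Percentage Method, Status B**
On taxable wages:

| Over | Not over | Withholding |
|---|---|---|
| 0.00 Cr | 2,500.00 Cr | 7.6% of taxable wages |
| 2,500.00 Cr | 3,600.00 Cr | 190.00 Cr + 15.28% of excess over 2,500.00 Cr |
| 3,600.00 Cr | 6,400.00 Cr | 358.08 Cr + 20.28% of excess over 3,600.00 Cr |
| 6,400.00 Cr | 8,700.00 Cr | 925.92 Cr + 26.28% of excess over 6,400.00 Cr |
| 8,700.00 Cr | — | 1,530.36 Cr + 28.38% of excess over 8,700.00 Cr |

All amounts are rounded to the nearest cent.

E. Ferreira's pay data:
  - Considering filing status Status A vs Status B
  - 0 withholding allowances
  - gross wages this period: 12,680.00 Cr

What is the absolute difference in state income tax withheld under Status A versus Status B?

1,041.17 Cr

State Income Tax (Status A): taxable = 12,680.00 Cr
  1,077.20 Cr + 37.06% × (12,680.00 Cr − 5,600.00 Cr) = 1,077.20 Cr + 37.06% × 7,080.00 Cr = 3,701.05 Cr
State Income Tax (Status B): taxable = 12,680.00 Cr
  1,530.36 Cr + 28.38% × (12,680.00 Cr − 8,700.00 Cr) = 1,530.36 Cr + 28.38% × 3,980.00 Cr = 2,659.88 Cr
Difference: |3,701.05 Cr − 2,659.88 Cr| = 1,041.17 Cr (higher under Status A)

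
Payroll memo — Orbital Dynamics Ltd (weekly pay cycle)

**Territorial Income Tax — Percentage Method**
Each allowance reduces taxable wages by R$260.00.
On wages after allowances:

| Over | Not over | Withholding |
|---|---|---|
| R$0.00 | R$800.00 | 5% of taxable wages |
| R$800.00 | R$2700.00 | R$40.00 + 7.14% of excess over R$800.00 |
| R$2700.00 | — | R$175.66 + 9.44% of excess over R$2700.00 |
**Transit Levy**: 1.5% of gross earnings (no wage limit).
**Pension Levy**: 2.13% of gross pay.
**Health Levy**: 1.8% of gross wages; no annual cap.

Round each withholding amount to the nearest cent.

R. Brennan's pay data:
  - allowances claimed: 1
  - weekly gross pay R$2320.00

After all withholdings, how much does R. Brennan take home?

R$2064.06

Territorial Income Tax: taxable = R$2320.00 − 1×R$260.00 = R$2060.00
  R$40.00 + 7.14% × (R$2060.00 − R$800.00) = R$40.00 + 7.14% × R$1260.00 = R$129.96
Transit Levy: 1.5% × R$2320.00 = R$34.80
Pension Levy: 2.13% × R$2320.00 = R$49.42
Health Levy: 1.8% × R$2320.00 = R$41.76
Total withheld: R$129.96 + R$34.80 + R$49.42 + R$41.76 = R$255.94
Net pay: R$2320.00 − R$255.94 = R$2064.06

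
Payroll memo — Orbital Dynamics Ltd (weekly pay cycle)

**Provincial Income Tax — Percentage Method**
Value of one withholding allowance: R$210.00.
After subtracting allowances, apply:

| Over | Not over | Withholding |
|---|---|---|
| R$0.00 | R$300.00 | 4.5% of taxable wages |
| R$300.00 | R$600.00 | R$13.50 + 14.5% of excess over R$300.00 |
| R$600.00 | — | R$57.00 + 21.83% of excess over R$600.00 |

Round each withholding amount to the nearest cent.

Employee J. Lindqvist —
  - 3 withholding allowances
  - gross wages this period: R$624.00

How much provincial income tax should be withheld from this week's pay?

Provincial Income Tax: taxable = R$624.00 − 3×R$210.00 = R$-6.00
  Taxable ≤ 0 → R$0.00

R$0.00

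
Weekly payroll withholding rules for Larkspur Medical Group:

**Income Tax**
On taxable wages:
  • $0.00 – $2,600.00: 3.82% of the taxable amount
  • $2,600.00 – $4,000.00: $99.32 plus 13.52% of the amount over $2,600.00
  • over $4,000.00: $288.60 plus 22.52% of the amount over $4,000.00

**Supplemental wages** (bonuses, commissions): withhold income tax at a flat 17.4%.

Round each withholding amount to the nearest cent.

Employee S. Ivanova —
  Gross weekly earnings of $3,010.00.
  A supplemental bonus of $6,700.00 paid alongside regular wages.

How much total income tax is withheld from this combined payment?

$1,320.55

Income Tax: taxable = $3,010.00
  $99.32 + 13.52% × ($3,010.00 − $2,600.00) = $99.32 + 13.52% × $410.00 = $154.75
Supplemental (17.4% flat on bonus): 17.4% × $6,700.00 = $1,165.80
Total income tax: $154.75 + $1,165.80 = $1,320.55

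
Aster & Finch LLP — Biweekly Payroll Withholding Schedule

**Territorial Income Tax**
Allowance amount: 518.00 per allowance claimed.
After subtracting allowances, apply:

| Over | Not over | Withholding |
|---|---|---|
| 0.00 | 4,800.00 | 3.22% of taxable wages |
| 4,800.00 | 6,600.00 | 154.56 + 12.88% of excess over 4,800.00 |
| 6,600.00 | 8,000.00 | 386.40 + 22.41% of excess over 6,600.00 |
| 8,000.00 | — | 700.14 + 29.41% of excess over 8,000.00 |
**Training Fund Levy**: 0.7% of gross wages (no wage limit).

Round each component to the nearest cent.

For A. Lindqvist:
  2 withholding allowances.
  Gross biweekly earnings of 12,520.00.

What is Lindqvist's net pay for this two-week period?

10,707.58

Territorial Income Tax: taxable = 12,520.00 − 2×518.00 = 11,484.00
  700.14 + 29.41% × (11,484.00 − 8,000.00) = 700.14 + 29.41% × 3,484.00 = 1,724.78
Training Fund Levy: 0.7% × 12,520.00 = 87.64
Total withheld: 1,724.78 + 87.64 = 1,812.42
Net pay: 12,520.00 − 1,812.42 = 10,707.58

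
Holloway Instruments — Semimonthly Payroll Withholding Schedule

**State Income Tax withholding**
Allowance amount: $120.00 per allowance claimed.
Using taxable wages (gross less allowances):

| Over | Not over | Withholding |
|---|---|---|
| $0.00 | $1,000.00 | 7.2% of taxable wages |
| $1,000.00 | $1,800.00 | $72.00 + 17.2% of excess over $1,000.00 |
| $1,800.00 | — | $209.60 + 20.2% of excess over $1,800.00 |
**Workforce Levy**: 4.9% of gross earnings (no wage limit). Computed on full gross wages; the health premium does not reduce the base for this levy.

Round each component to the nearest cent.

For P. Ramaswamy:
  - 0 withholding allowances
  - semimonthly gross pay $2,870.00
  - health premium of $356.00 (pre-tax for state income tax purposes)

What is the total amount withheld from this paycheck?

State Income Tax: taxable = $2,870.00 − $356.00 = $2,514.00
  $209.60 + 20.2% × ($2,514.00 − $1,800.00) = $209.60 + 20.2% × $714.00 = $353.83
Workforce Levy: 4.9% × $2,870.00 = $140.63
Total: $353.83 + $140.63 = $494.46

$494.46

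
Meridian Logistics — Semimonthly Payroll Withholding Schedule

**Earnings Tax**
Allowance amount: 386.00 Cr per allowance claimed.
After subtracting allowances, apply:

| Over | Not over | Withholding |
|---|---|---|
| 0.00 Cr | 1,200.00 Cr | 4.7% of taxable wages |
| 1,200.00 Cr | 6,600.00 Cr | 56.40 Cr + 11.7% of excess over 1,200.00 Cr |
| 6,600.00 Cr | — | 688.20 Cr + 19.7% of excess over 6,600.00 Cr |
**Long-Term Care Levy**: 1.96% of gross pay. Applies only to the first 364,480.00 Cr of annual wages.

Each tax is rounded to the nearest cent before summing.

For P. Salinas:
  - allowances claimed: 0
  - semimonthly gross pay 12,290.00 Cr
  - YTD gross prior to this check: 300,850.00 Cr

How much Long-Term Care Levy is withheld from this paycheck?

240.88 Cr

Long-Term Care Levy: 1.96% × 12,290.00 Cr = 240.88 Cr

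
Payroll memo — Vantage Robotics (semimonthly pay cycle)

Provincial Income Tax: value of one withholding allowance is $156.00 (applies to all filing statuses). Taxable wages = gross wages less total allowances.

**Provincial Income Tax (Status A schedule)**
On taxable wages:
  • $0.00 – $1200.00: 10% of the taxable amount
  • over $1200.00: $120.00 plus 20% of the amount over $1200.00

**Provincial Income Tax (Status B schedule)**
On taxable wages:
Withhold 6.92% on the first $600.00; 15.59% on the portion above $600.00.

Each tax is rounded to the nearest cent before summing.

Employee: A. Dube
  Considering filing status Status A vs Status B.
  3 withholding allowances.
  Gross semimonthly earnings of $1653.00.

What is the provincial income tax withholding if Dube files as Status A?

Provincial Income Tax (Status A): taxable = $1653.00 − 3×$156.00 = $1185.00
  10% × $1185.00 = $118.50

$118.50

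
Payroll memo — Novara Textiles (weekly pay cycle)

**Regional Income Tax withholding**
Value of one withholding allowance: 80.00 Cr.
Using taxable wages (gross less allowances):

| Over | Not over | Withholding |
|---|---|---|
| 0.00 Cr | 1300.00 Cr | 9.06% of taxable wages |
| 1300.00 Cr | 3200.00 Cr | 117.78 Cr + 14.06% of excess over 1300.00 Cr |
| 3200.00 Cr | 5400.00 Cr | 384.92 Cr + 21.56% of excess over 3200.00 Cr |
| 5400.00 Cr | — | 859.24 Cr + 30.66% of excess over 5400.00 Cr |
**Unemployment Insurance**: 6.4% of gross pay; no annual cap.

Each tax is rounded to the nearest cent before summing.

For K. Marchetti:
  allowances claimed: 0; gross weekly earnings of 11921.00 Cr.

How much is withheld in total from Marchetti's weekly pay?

3621.52 Cr

Regional Income Tax: taxable = 11921.00 Cr
  859.24 Cr + 30.66% × (11921.00 Cr − 5400.00 Cr) = 859.24 Cr + 30.66% × 6521.00 Cr = 2858.58 Cr
Unemployment Insurance: 6.4% × 11921.00 Cr = 762.94 Cr
Total: 2858.58 Cr + 762.94 Cr = 3621.52 Cr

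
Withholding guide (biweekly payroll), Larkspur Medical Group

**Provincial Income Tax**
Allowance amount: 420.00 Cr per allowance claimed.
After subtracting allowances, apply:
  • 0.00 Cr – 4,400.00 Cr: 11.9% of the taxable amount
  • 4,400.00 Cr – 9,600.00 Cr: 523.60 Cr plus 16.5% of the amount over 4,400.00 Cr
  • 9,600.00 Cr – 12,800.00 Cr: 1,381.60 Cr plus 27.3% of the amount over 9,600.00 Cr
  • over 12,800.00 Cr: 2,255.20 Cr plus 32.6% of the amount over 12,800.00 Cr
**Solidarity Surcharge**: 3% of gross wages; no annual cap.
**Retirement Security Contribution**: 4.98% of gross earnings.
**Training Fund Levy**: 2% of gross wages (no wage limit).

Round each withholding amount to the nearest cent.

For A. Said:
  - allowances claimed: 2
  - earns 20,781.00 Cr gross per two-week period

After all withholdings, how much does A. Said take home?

14,123.89 Cr

Provincial Income Tax: taxable = 20,781.00 Cr − 2×420.00 Cr = 19,941.00 Cr
  2,255.20 Cr + 32.6% × (19,941.00 Cr − 12,800.00 Cr) = 2,255.20 Cr + 32.6% × 7,141.00 Cr = 4,583.17 Cr
Solidarity Surcharge: 3% × 20,781.00 Cr = 623.43 Cr
Retirement Security Contribution: 4.98% × 20,781.00 Cr = 1,034.89 Cr
Training Fund Levy: 2% × 20,781.00 Cr = 415.62 Cr
Total withheld: 4,583.17 Cr + 623.43 Cr + 1,034.89 Cr + 415.62 Cr = 6,657.11 Cr
Net pay: 20,781.00 Cr − 6,657.11 Cr = 14,123.89 Cr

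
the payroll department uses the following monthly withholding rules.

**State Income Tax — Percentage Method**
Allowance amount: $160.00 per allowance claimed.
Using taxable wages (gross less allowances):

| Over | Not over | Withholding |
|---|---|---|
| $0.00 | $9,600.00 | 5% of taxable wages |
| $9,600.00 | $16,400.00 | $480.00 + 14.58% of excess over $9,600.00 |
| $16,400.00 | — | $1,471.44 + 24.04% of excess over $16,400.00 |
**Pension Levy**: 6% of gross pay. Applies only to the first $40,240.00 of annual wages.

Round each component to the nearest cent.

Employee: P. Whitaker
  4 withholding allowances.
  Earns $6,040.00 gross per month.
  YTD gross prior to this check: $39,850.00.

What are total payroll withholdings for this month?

State Income Tax: taxable = $6,040.00 − 4×$160.00 = $5,400.00
  5% × $5,400.00 = $270.00
Pension Levy: cap $40,240.00 − YTD $39,850.00 = $390.00 subject; 6% × $390.00 = $23.40
Total: $270.00 + $23.40 = $293.40

$293.40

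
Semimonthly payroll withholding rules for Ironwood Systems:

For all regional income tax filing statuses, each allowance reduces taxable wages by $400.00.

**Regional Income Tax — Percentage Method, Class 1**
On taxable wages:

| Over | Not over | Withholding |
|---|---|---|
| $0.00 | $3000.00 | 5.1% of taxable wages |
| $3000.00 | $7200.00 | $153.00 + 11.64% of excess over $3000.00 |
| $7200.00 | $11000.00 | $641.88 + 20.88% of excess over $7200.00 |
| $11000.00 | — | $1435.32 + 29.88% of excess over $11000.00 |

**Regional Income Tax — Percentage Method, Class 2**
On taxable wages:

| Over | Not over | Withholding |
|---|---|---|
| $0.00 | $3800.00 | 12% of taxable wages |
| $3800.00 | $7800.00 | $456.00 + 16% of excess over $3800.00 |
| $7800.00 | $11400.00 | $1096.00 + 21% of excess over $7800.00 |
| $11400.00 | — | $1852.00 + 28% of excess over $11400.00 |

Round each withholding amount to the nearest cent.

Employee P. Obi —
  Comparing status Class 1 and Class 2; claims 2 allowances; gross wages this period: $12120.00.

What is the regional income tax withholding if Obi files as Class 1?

$1530.94

Regional Income Tax (Class 1): taxable = $12120.00 − 2×$400.00 = $11320.00
  $1435.32 + 29.88% × ($11320.00 − $11000.00) = $1435.32 + 29.88% × $320.00 = $1530.94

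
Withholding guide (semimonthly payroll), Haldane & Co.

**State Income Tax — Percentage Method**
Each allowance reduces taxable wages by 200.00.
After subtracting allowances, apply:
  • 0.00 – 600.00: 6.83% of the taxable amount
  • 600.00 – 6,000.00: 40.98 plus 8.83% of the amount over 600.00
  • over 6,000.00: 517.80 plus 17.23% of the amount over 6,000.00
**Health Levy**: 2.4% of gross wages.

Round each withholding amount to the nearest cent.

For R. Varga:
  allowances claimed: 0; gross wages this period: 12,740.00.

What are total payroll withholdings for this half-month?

State Income Tax: taxable = 12,740.00
  517.80 + 17.23% × (12,740.00 − 6,000.00) = 517.80 + 17.23% × 6,740.00 = 1,679.10
Health Levy: 2.4% × 12,740.00 = 305.76
Total: 1,679.10 + 305.76 = 1,984.86

1,984.86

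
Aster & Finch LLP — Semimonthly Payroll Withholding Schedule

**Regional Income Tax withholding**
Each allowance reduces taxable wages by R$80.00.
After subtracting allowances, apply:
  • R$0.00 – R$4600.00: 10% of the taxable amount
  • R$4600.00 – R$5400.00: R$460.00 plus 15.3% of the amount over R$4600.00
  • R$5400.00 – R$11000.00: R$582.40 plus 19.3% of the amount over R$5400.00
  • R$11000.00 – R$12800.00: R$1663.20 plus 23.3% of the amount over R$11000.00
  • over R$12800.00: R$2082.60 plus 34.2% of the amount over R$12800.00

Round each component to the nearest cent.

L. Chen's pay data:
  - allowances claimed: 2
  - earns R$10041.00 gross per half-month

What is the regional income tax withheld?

Regional Income Tax: taxable = R$10041.00 − 2×R$80.00 = R$9881.00
  R$582.40 + 19.3% × (R$9881.00 − R$5400.00) = R$582.40 + 19.3% × R$4481.00 = R$1447.23

R$1447.23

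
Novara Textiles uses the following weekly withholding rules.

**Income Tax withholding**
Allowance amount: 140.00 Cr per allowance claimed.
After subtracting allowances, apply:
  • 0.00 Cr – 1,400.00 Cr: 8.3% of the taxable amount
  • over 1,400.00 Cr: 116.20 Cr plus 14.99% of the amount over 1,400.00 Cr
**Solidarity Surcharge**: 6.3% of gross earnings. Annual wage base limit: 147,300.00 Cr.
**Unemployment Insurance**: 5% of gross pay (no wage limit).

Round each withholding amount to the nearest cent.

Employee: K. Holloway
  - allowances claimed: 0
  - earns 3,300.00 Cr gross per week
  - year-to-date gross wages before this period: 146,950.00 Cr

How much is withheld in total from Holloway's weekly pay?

Income Tax: taxable = 3,300.00 Cr
  116.20 Cr + 14.99% × (3,300.00 Cr − 1,400.00 Cr) = 116.20 Cr + 14.99% × 1,900.00 Cr = 401.01 Cr
Solidarity Surcharge: cap 147,300.00 Cr − YTD 146,950.00 Cr = 350.00 Cr subject; 6.3% × 350.00 Cr = 22.05 Cr
Unemployment Insurance: 5% × 3,300.00 Cr = 165.00 Cr
Total: 401.01 Cr + 22.05 Cr + 165.00 Cr = 588.06 Cr

588.06 Cr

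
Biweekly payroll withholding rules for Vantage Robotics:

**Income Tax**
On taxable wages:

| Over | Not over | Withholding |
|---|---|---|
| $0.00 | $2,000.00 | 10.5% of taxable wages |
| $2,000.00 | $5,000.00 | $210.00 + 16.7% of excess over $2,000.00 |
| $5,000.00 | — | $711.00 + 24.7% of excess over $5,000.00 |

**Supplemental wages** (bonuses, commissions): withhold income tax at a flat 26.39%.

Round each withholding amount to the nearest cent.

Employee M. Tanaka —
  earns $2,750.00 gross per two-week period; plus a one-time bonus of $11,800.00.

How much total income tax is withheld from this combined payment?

Income Tax: taxable = $2,750.00
  $210.00 + 16.7% × ($2,750.00 − $2,000.00) = $210.00 + 16.7% × $750.00 = $335.25
Supplemental (26.39% flat on bonus): 26.39% × $11,800.00 = $3,114.02
Total income tax: $335.25 + $3,114.02 = $3,449.27

$3,449.27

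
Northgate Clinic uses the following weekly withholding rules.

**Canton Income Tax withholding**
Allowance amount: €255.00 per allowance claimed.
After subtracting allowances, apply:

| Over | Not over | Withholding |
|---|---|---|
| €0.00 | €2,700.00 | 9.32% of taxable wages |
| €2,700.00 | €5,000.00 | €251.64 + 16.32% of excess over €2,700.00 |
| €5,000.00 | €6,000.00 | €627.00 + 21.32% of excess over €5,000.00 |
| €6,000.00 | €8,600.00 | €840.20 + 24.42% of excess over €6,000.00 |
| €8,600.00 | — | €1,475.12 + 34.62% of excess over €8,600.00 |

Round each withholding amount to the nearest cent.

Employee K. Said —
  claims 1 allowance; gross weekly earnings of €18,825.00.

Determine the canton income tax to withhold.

Canton Income Tax: taxable = €18,825.00 − 1×€255.00 = €18,570.00
  €1,475.12 + 34.62% × (€18,570.00 − €8,600.00) = €1,475.12 + 34.62% × €9,970.00 = €4,926.73

€4,926.73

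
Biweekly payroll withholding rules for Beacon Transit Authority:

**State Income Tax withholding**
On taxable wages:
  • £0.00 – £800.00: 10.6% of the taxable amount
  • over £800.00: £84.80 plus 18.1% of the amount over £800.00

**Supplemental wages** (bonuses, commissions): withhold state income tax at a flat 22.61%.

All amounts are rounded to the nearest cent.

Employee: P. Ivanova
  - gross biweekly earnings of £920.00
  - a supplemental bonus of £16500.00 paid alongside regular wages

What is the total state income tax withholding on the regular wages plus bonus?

State Income Tax: taxable = £920.00
  £84.80 + 18.1% × (£920.00 − £800.00) = £84.80 + 18.1% × £120.00 = £106.52
Supplemental (22.61% flat on bonus): 22.61% × £16500.00 = £3730.65
Total state income tax: £106.52 + £3730.65 = £3837.17

£3837.17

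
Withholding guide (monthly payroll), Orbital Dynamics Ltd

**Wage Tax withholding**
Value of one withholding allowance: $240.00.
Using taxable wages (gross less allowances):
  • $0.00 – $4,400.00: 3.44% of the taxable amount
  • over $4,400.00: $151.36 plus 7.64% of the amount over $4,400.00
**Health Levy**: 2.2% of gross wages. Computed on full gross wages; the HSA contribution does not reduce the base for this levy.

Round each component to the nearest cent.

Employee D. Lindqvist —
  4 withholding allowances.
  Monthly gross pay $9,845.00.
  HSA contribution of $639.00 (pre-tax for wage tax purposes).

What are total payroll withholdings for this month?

$661.78

Wage Tax: taxable = $9,845.00 − $639.00 − 4×$240.00 = $8,246.00
  $151.36 + 7.64% × ($8,246.00 − $4,400.00) = $151.36 + 7.64% × $3,846.00 = $445.19
Health Levy: 2.2% × $9,845.00 = $216.59
Total: $445.19 + $216.59 = $661.78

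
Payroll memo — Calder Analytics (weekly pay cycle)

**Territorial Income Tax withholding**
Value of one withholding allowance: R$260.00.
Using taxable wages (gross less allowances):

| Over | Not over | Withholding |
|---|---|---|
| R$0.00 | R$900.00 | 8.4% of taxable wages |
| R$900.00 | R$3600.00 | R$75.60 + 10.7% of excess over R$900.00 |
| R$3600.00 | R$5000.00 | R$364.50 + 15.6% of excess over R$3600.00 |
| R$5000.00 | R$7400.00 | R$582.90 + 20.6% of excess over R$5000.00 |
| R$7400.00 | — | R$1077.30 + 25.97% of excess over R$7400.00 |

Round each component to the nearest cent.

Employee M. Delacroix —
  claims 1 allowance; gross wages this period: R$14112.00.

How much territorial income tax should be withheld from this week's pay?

R$2752.88

Territorial Income Tax: taxable = R$14112.00 − 1×R$260.00 = R$13852.00
  R$1077.30 + 25.97% × (R$13852.00 − R$7400.00) = R$1077.30 + 25.97% × R$6452.00 = R$2752.88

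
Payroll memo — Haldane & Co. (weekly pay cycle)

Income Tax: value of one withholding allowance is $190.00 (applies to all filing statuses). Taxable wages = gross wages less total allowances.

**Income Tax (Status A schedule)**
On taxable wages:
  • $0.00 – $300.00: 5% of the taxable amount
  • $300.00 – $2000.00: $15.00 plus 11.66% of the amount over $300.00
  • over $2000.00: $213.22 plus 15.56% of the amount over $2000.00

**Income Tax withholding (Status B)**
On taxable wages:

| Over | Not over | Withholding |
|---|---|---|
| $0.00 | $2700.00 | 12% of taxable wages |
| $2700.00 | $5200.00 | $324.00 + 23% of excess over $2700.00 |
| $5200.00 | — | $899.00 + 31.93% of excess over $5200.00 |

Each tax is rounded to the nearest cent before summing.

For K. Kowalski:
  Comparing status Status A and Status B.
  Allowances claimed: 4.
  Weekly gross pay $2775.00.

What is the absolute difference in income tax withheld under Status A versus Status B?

Income Tax (Status A): taxable = $2775.00 − 4×$190.00 = $2015.00
  $213.22 + 15.56% × ($2015.00 − $2000.00) = $213.22 + 15.56% × $15.00 = $215.55
Income Tax (Status B): taxable = $2775.00 − 4×$190.00 = $2015.00
  12% × $2015.00 = $241.80
Difference: |$215.55 − $241.80| = $26.25 (higher under Status B)

$26.25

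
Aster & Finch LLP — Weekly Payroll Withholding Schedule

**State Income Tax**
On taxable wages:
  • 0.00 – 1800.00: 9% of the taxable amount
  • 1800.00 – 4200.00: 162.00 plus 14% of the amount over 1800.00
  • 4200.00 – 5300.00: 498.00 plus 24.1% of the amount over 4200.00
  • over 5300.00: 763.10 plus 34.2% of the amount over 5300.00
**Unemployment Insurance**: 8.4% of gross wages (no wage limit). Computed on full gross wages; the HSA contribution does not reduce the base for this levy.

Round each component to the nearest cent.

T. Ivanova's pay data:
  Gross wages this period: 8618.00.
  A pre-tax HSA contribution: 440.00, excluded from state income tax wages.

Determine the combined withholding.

2471.29

State Income Tax: taxable = 8618.00 − 440.00 = 8178.00
  763.10 + 34.2% × (8178.00 − 5300.00) = 763.10 + 34.2% × 2878.00 = 1747.38
Unemployment Insurance: 8.4% × 8618.00 = 723.91
Total: 1747.38 + 723.91 = 2471.29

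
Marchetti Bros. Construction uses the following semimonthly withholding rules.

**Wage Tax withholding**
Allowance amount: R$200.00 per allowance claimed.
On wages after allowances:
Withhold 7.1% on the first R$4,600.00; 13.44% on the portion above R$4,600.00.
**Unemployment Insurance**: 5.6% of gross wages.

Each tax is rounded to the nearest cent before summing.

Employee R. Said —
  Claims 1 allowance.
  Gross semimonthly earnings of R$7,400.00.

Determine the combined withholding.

Wage Tax: taxable = R$7,400.00 − 1×R$200.00 = R$7,200.00
  R$326.60 + 13.44% × (R$7,200.00 − R$4,600.00) = R$326.60 + 13.44% × R$2,600.00 = R$676.04
Unemployment Insurance: 5.6% × R$7,400.00 = R$414.40
Total: R$676.04 + R$414.40 = R$1,090.44

R$1,090.44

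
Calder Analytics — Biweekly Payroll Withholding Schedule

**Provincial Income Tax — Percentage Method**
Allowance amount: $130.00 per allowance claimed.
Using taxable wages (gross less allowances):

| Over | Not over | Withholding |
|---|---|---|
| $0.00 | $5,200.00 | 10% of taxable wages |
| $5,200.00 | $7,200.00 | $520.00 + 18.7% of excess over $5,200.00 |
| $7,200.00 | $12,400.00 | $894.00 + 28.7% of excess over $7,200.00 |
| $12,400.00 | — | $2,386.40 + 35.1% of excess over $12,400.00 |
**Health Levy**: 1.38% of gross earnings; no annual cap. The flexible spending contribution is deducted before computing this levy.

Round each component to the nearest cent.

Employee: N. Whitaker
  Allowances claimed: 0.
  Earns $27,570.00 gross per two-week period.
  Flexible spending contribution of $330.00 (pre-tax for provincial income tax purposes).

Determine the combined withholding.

$7,971.15

Provincial Income Tax: taxable = $27,570.00 − $330.00 = $27,240.00
  $2,386.40 + 35.1% × ($27,240.00 − $12,400.00) = $2,386.40 + 35.1% × $14,840.00 = $7,595.24
Health Levy: 1.38% × $27,240.00 = $375.91
Total: $7,595.24 + $375.91 = $7,971.15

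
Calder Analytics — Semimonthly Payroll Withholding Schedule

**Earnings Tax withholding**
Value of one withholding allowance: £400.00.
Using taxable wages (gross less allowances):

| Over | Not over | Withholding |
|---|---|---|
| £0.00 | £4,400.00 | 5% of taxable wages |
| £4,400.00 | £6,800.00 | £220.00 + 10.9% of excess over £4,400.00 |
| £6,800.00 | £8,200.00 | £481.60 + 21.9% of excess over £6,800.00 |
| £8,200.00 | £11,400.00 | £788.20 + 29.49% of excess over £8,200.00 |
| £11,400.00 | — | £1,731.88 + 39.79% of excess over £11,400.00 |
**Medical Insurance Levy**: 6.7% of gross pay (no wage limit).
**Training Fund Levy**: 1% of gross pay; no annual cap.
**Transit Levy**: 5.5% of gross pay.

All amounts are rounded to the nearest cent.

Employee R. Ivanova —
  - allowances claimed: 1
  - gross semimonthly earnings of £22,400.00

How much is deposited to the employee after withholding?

Earnings Tax: taxable = £22,400.00 − 1×£400.00 = £22,000.00
  £1,731.88 + 39.79% × (£22,000.00 − £11,400.00) = £1,731.88 + 39.79% × £10,600.00 = £5,949.62
Medical Insurance Levy: 6.7% × £22,400.00 = £1,500.80
Training Fund Levy: 1% × £22,400.00 = £224.00
Transit Levy: 5.5% × £22,400.00 = £1,232.00
Total withheld: £5,949.62 + £1,500.80 + £224.00 + £1,232.00 = £8,906.42
Net pay: £22,400.00 − £8,906.42 = £13,493.58

£13,493.58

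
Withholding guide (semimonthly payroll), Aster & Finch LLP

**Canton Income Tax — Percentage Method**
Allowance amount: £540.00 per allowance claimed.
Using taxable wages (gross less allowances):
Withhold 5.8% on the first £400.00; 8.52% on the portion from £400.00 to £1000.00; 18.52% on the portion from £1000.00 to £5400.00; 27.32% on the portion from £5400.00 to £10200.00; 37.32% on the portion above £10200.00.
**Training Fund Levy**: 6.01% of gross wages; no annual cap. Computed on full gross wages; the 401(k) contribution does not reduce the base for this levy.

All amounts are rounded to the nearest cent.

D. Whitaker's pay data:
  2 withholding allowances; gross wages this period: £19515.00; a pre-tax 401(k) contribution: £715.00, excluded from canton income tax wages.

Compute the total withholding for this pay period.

£6179.87

Canton Income Tax: taxable = £19515.00 − £715.00 − 2×£540.00 = £17720.00
  £2200.56 + 37.32% × (£17720.00 − £10200.00) = £2200.56 + 37.32% × £7520.00 = £5007.02
Training Fund Levy: 6.01% × £19515.00 = £1172.85
Total: £5007.02 + £1172.85 = £6179.87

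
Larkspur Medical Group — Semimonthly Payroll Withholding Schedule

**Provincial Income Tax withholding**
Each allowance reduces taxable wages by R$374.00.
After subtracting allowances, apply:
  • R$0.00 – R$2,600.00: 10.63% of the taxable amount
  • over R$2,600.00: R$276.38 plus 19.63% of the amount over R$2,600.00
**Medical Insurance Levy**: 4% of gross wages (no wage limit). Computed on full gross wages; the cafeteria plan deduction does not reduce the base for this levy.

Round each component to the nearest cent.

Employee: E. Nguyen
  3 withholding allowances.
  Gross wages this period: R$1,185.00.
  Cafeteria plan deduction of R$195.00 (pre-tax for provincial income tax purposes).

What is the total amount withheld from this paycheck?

R$47.40

Provincial Income Tax: taxable = R$1,185.00 − R$195.00 − 3×R$374.00 = R$-132.00
  Taxable ≤ 0 → R$0.00
Medical Insurance Levy: 4% × R$1,185.00 = R$47.40
Total: R$0.00 + R$47.40 = R$47.40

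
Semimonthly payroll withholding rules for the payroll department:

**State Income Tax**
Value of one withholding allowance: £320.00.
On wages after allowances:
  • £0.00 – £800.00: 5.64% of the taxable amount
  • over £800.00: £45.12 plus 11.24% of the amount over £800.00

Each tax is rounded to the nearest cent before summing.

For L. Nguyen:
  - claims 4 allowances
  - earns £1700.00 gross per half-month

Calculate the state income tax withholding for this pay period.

State Income Tax: taxable = £1700.00 − 4×£320.00 = £420.00
  5.64% × £420.00 = £23.69

£23.69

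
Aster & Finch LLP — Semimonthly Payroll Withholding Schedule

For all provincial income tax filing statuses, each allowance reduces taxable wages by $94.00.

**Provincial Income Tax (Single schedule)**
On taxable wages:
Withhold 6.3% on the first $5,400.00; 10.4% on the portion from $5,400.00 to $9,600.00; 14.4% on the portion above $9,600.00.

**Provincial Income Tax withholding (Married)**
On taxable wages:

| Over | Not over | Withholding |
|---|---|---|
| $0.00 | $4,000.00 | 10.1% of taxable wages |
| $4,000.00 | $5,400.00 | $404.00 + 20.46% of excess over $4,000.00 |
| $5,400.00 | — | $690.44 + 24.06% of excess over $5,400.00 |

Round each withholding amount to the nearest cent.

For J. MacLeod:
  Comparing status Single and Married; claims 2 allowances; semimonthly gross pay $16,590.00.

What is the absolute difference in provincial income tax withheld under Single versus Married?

$1,581.03

Provincial Income Tax (Single): taxable = $16,590.00 − 2×$94.00 = $16,402.00
  $777.00 + 14.4% × ($16,402.00 − $9,600.00) = $777.00 + 14.4% × $6,802.00 = $1,756.49
Provincial Income Tax (Married): taxable = $16,590.00 − 2×$94.00 = $16,402.00
  $690.44 + 24.06% × ($16,402.00 − $5,400.00) = $690.44 + 24.06% × $11,002.00 = $3,337.52
Difference: |$1,756.49 − $3,337.52| = $1,581.03 (higher under Married)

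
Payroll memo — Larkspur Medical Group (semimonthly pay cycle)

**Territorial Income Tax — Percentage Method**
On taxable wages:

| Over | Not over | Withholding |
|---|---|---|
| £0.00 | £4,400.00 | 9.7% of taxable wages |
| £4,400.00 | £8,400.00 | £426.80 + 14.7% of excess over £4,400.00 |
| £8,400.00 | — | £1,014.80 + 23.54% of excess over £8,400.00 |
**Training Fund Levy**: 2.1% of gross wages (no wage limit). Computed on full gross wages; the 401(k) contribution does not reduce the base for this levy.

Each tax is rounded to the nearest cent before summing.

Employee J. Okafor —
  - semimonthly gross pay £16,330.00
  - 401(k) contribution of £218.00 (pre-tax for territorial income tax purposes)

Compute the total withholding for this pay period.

Territorial Income Tax: taxable = £16,330.00 − £218.00 = £16,112.00
  £1,014.80 + 23.54% × (£16,112.00 − £8,400.00) = £1,014.80 + 23.54% × £7,712.00 = £2,830.20
Training Fund Levy: 2.1% × £16,330.00 = £342.93
Total: £2,830.20 + £342.93 = £3,173.13

£3,173.13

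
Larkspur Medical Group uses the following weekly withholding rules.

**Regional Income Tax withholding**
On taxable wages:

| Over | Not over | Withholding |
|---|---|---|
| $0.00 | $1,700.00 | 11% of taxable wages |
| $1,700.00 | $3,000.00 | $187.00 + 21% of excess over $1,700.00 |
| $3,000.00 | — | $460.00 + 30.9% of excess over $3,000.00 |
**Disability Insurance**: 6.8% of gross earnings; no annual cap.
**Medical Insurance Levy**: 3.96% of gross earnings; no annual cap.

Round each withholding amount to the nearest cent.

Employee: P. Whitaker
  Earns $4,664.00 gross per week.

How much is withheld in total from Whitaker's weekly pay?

$1,476.02

Regional Income Tax: taxable = $4,664.00
  $460.00 + 30.9% × ($4,664.00 − $3,000.00) = $460.00 + 30.9% × $1,664.00 = $974.18
Disability Insurance: 6.8% × $4,664.00 = $317.15
Medical Insurance Levy: 3.96% × $4,664.00 = $184.69
Total: $974.18 + $317.15 + $184.69 = $1,476.02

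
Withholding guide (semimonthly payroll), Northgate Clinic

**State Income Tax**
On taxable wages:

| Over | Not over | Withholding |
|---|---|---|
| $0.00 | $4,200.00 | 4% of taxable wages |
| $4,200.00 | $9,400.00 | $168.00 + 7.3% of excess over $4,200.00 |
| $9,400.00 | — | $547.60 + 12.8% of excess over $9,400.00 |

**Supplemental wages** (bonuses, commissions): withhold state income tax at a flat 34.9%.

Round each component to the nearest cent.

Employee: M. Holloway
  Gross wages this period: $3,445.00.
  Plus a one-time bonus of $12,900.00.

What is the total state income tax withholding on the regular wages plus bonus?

State Income Tax: taxable = $3,445.00
  4% × $3,445.00 = $137.80
Supplemental (34.9% flat on bonus): 34.9% × $12,900.00 = $4,502.10
Total state income tax: $137.80 + $4,502.10 = $4,639.90

$4,639.90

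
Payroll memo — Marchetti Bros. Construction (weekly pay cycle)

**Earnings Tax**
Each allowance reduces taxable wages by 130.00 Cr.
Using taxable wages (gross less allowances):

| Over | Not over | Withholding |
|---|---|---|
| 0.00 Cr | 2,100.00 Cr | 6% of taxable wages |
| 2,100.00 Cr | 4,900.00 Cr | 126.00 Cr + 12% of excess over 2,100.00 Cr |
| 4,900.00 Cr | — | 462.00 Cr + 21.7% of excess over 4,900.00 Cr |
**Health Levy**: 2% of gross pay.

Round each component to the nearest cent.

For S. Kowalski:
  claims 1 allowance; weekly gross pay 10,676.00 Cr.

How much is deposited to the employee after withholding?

Earnings Tax: taxable = 10,676.00 Cr − 1×130.00 Cr = 10,546.00 Cr
  462.00 Cr + 21.7% × (10,546.00 Cr − 4,900.00 Cr) = 462.00 Cr + 21.7% × 5,646.00 Cr = 1,687.18 Cr
Health Levy: 2% × 10,676.00 Cr = 213.52 Cr
Total withheld: 1,687.18 Cr + 213.52 Cr = 1,900.70 Cr
Net pay: 10,676.00 Cr − 1,900.70 Cr = 8,775.30 Cr

8,775.30 Cr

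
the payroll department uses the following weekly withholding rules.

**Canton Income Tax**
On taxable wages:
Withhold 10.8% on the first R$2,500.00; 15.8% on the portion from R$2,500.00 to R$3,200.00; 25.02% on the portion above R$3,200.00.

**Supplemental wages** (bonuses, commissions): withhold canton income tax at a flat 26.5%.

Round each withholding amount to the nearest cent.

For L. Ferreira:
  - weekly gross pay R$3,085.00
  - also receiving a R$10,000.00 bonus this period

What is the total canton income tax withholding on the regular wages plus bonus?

R$3,012.43

Canton Income Tax: taxable = R$3,085.00
  R$270.00 + 15.8% × (R$3,085.00 − R$2,500.00) = R$270.00 + 15.8% × R$585.00 = R$362.43
Supplemental (26.5% flat on bonus): 26.5% × R$10,000.00 = R$2,650.00
Total canton income tax: R$362.43 + R$2,650.00 = R$3,012.43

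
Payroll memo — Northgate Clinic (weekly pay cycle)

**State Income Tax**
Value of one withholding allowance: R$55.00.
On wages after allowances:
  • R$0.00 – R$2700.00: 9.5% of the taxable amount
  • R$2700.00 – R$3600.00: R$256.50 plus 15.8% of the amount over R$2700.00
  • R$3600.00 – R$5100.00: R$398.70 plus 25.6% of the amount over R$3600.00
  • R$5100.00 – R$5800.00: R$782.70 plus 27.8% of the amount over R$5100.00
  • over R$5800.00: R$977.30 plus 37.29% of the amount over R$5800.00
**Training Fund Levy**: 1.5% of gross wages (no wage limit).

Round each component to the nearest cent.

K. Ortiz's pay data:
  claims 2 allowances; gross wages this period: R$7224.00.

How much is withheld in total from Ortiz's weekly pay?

R$1575.65

State Income Tax: taxable = R$7224.00 − 2×R$55.00 = R$7114.00
  R$977.30 + 37.29% × (R$7114.00 − R$5800.00) = R$977.30 + 37.29% × R$1314.00 = R$1467.29
Training Fund Levy: 1.5% × R$7224.00 = R$108.36
Total: R$1467.29 + R$108.36 = R$1575.65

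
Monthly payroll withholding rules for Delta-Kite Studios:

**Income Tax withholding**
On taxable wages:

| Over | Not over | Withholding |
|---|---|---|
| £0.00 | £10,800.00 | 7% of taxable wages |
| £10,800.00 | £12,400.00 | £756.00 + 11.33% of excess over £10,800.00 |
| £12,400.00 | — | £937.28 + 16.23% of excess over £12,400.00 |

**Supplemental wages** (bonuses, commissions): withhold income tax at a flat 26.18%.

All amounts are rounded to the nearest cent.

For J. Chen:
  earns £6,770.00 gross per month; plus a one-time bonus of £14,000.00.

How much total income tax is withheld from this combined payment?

Income Tax: taxable = £6,770.00
  7% × £6,770.00 = £473.90
Supplemental (26.18% flat on bonus): 26.18% × £14,000.00 = £3,665.20
Total income tax: £473.90 + £3,665.20 = £4,139.10

£4,139.10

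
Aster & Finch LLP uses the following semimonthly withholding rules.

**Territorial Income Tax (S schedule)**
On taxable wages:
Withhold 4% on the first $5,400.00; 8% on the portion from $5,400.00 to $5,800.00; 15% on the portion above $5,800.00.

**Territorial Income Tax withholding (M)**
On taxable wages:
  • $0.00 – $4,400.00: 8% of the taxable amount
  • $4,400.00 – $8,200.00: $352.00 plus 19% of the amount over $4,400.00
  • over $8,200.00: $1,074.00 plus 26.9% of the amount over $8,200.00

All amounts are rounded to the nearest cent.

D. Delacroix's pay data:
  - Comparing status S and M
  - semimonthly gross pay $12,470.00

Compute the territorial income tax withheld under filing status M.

Territorial Income Tax (M): taxable = $12,470.00
  $1,074.00 + 26.9% × ($12,470.00 − $8,200.00) = $1,074.00 + 26.9% × $4,270.00 = $2,222.63

$2,222.63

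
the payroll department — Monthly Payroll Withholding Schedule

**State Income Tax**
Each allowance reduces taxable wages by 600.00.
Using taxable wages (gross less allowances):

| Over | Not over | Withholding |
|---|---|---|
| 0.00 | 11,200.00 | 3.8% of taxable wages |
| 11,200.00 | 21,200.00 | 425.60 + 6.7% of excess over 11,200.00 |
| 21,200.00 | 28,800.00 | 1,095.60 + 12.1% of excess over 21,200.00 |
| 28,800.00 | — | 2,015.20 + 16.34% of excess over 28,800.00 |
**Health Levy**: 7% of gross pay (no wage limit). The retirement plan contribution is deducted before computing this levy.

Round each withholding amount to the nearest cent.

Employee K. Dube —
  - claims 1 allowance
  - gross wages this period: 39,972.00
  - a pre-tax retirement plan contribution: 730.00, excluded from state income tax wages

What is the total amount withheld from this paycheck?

State Income Tax: taxable = 39,972.00 − 730.00 − 1×600.00 = 38,642.00
  2,015.20 + 16.34% × (38,642.00 − 28,800.00) = 2,015.20 + 16.34% × 9,842.00 = 3,623.38
Health Levy: 7% × 39,242.00 = 2,746.94
Total: 3,623.38 + 2,746.94 = 6,370.32

6,370.32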